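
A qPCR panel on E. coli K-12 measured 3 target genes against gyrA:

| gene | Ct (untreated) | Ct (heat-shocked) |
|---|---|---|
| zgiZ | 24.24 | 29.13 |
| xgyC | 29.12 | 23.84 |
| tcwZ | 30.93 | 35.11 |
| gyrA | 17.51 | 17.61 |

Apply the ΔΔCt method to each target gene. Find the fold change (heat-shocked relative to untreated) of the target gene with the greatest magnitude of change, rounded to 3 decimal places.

41.643

zgiZ: ΔΔCt = (29.13−17.61) − (24.24−17.51) = 11.52 − 6.73 = 4.79; fold change = 2^-4.79 = 0.036
xgyC: ΔΔCt = (23.84−17.61) − (29.12−17.51) = 6.23 − 11.61 = -5.38; fold change = 2^5.38 = 41.643
tcwZ: ΔΔCt = (35.11−17.61) − (30.93−17.51) = 17.50 − 13.42 = 4.08; fold change = 2^-4.08 = 0.059
xgyC has the largest |ΔΔCt| = 5.38.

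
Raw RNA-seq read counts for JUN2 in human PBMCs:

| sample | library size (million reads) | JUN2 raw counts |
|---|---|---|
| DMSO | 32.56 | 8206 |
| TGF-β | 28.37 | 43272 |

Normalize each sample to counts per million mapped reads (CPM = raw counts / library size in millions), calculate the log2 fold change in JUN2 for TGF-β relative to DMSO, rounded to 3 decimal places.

CPM(DMSO) = 8206 / 32.56 = 252.0270
CPM(TGF-β) = 43272 / 28.37 = 1525.2732
Fold change = 1525.2732 / 252.0270 = 6.05202
log2(6.05202) = 2.5974

2.597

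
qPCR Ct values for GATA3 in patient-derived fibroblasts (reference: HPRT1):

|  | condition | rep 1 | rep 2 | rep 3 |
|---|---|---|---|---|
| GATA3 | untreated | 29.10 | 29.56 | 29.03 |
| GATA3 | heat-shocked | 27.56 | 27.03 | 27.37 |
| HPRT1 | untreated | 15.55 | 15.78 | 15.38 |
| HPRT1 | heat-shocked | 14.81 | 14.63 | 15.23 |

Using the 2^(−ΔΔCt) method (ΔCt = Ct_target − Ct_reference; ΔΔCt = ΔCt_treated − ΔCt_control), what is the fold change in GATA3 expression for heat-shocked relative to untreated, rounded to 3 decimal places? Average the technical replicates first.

2.346

Mean Ct: GATA3 untreated 29.230; GATA3 heat-shocked 27.320; HPRT1 untreated 15.570; HPRT1 heat-shocked 14.890
ΔCt(untreated) = 29.230 − 15.570 = 13.660
ΔCt(heat-shocked) = 27.320 − 14.890 = 12.430
ΔΔCt = 12.430 − 13.660 = -1.230
Fold change = 2^(−(-1.230)) = 2^1.230 = 2.3457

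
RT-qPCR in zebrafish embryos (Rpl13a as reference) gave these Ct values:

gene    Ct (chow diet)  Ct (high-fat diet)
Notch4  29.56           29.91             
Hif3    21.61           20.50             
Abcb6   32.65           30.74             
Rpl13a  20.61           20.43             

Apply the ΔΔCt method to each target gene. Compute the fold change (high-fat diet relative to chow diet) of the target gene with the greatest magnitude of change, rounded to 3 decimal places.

Notch4: ΔΔCt = (29.91−20.43) − (29.56−20.61) = 9.48 − 8.95 = 0.53; fold change = 2^-0.53 = 0.693
Hif3: ΔΔCt = (20.50−20.43) − (21.61−20.61) = 0.07 − 1.00 = -0.93; fold change = 2^0.93 = 1.905
Abcb6: ΔΔCt = (30.74−20.43) − (32.65−20.61) = 10.31 − 12.04 = -1.73; fold change = 2^1.73 = 3.317
Abcb6 has the largest |ΔΔCt| = 1.73.

3.317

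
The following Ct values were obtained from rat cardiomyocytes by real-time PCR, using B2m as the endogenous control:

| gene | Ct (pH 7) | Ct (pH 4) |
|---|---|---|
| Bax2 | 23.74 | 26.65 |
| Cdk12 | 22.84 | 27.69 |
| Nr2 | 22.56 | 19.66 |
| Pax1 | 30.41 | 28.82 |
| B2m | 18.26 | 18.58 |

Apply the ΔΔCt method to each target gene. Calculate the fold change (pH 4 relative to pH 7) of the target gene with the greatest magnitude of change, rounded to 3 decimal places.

0.043

Bax2: ΔΔCt = (26.65−18.58) − (23.74−18.26) = 8.07 − 5.48 = 2.59; fold change = 2^-2.59 = 0.166
Cdk12: ΔΔCt = (27.69−18.58) − (22.84−18.26) = 9.11 − 4.58 = 4.53; fold change = 2^-4.53 = 0.043
Nr2: ΔΔCt = (19.66−18.58) − (22.56−18.26) = 1.08 − 4.30 = -3.22; fold change = 2^3.22 = 9.318
Pax1: ΔΔCt = (28.82−18.58) − (30.41−18.26) = 10.24 − 12.15 = -1.91; fold change = 2^1.91 = 3.758
Cdk12 has the largest |ΔΔCt| = 4.53.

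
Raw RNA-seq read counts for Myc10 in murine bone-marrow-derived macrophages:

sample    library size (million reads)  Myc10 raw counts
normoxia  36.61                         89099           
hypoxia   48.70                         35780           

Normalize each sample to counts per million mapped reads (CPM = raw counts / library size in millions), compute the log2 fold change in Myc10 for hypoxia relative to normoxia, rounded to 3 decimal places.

-1.728

CPM(normoxia) = 89099 / 36.61 = 2433.7340
CPM(hypoxia) = 35780 / 48.70 = 734.7023
Fold change = 734.7023 / 2433.7340 = 0.30188
log2(0.30188) = -1.7279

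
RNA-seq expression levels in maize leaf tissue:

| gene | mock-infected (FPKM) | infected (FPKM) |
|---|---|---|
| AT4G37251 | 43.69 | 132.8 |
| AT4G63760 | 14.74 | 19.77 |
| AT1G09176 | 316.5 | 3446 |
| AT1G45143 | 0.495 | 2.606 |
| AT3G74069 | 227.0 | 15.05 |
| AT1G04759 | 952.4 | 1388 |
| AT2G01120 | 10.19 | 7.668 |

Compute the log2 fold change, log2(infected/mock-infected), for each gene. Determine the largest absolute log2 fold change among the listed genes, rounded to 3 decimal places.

3.915

log2(132.8/43.69) = 1.604  (AT4G37251)
log2(19.77/14.74) = 0.424  (AT4G63760)
log2(3446/316.5) = 3.445  (AT1G09176)
log2(2.606/0.495) = 2.396  (AT1G45143)
log2(15.05/227.0) = -3.915  (AT3G74069)
log2(1388/952.4) = 0.543  (AT1G04759)
log2(7.668/10.19) = -0.410  (AT2G01120)
The largest magnitude belongs to AT3G74069.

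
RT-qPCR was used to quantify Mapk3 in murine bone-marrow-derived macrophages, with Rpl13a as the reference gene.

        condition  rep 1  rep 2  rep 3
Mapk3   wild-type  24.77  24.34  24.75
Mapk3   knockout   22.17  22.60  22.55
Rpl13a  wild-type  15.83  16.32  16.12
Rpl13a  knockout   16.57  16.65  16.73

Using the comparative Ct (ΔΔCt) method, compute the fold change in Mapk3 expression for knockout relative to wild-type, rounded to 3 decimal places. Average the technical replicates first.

Mean Ct: Mapk3 wild-type 24.620; Mapk3 knockout 22.440; Rpl13a wild-type 16.090; Rpl13a knockout 16.650
ΔCt(wild-type) = 24.620 − 16.090 = 8.530
ΔCt(knockout) = 22.440 − 16.650 = 5.790
ΔΔCt = 5.790 − 8.530 = -2.740
Fold change = 2^(−(-2.740)) = 2^2.740 = 6.6807

6.681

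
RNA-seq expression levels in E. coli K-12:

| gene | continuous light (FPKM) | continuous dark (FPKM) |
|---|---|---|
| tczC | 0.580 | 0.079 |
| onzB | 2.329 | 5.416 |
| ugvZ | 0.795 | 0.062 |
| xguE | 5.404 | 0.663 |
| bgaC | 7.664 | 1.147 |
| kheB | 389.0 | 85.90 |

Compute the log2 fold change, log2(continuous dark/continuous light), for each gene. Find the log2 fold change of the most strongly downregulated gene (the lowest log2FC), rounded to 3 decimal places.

-3.681

log2(0.079/0.580) = -2.876  (tczC)
log2(5.416/2.329) = 1.218  (onzB)
log2(0.062/0.795) = -3.681  (ugvZ)
log2(0.663/5.404) = -3.027  (xguE)
log2(1.147/7.664) = -2.740  (bgaC)
log2(85.90/389.0) = -2.179  (kheB)
ugvZ is most strongly downregulated.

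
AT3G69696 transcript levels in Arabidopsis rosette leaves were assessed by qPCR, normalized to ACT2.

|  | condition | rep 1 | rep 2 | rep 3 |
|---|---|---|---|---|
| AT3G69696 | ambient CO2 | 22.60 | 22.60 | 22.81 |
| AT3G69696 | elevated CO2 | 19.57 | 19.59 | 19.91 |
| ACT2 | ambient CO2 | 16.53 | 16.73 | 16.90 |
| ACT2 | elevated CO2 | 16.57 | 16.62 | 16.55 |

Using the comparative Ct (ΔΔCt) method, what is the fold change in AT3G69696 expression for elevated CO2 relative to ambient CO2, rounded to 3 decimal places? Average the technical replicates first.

7.160

Mean Ct: AT3G69696 ambient CO2 22.670; AT3G69696 elevated CO2 19.690; ACT2 ambient CO2 16.720; ACT2 elevated CO2 16.580
ΔCt(ambient CO2) = 22.670 − 16.720 = 5.950
ΔCt(elevated CO2) = 19.690 − 16.580 = 3.110
ΔΔCt = 3.110 − 5.950 = -2.840
Fold change = 2^(−(-2.840)) = 2^2.840 = 7.1602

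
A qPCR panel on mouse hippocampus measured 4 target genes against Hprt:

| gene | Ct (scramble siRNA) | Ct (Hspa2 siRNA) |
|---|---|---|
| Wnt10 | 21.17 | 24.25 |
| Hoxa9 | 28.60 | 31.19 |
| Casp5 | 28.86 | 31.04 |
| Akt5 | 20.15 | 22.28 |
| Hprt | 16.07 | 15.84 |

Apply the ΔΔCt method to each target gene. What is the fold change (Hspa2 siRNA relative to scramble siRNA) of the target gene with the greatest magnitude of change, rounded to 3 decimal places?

0.101

Wnt10: ΔΔCt = (24.25−15.84) − (21.17−16.07) = 8.41 − 5.10 = 3.31; fold change = 2^-3.31 = 0.101
Hoxa9: ΔΔCt = (31.19−15.84) − (28.60−16.07) = 15.35 − 12.53 = 2.82; fold change = 2^-2.82 = 0.142
Casp5: ΔΔCt = (31.04−15.84) − (28.86−16.07) = 15.20 − 12.79 = 2.41; fold change = 2^-2.41 = 0.188
Akt5: ΔΔCt = (22.28−15.84) − (20.15−16.07) = 6.44 − 4.08 = 2.36; fold change = 2^-2.36 = 0.195
Wnt10 has the largest |ΔΔCt| = 3.31.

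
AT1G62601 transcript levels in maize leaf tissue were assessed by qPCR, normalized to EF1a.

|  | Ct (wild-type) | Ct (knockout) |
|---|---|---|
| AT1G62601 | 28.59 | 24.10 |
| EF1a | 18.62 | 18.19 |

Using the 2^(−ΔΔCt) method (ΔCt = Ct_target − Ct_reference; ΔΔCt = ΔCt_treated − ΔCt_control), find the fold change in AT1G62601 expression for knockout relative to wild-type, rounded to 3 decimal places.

16.679

ΔCt(wild-type) = 28.590 − 18.620 = 9.970
ΔCt(knockout) = 24.100 − 18.190 = 5.910
ΔΔCt = 5.910 − 9.970 = -4.060
Fold change = 2^(−(-4.060)) = 2^4.060 = 16.6795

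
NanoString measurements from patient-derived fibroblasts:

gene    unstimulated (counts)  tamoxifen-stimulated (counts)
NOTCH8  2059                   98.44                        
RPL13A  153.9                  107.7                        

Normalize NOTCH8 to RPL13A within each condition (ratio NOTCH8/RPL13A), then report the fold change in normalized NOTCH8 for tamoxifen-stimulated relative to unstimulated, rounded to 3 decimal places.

0.068

NOTCH8/RPL13A (unstimulated) = 2059 / 153.9 = 13.379
NOTCH8/RPL13A (tamoxifen-stimulated) = 98.44 / 107.7 = 0.91402
Fold change = 0.91402 / 13.379 = 0.0683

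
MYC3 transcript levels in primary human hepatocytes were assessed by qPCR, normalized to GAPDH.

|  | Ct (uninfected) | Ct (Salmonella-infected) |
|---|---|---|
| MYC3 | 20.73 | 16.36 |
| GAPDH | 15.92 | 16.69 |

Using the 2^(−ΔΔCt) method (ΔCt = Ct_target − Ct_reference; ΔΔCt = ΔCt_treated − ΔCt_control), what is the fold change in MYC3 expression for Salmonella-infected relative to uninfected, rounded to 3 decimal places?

35.261

ΔCt(uninfected) = 20.730 − 15.920 = 4.810
ΔCt(Salmonella-infected) = 16.360 − 16.690 = -0.330
ΔΔCt = -0.330 − 4.810 = -5.140
Fold change = 2^(−(-5.140)) = 2^5.140 = 35.2610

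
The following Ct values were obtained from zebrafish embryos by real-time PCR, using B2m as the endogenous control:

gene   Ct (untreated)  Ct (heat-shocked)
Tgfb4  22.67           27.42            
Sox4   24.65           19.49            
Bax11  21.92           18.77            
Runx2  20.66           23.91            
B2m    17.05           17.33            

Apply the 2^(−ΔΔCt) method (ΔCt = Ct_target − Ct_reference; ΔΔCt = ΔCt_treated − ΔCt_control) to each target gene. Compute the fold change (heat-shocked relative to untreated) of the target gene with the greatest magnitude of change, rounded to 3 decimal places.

Tgfb4: ΔΔCt = (27.42−17.33) − (22.67−17.05) = 10.09 − 5.62 = 4.47; fold change = 2^-4.47 = 0.045
Sox4: ΔΔCt = (19.49−17.33) − (24.65−17.05) = 2.16 − 7.60 = -5.44; fold change = 2^5.44 = 43.411
Bax11: ΔΔCt = (18.77−17.33) − (21.92−17.05) = 1.44 − 4.87 = -3.43; fold change = 2^3.43 = 10.778
Runx2: ΔΔCt = (23.91−17.33) − (20.66−17.05) = 6.58 − 3.61 = 2.97; fold change = 2^-2.97 = 0.128
Sox4 has the largest |ΔΔCt| = 5.44.

43.411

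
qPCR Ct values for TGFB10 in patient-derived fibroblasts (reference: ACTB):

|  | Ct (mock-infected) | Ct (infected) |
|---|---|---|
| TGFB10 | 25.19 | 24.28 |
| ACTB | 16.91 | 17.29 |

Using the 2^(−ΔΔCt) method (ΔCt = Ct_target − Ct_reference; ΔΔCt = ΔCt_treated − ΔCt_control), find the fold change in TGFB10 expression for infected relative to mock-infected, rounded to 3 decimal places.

2.445

ΔCt(mock-infected) = 25.190 − 16.910 = 8.280
ΔCt(infected) = 24.280 − 17.290 = 6.990
ΔΔCt = 6.990 − 8.280 = -1.290
Fold change = 2^(−(-1.290)) = 2^1.290 = 2.4453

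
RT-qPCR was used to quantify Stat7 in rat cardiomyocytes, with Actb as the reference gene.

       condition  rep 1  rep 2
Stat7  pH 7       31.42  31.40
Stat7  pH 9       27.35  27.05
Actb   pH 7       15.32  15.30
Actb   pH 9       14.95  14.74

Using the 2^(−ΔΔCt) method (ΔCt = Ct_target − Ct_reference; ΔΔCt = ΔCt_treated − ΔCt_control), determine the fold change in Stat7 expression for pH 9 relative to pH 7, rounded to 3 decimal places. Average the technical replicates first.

13.408

Mean Ct: Stat7 pH 7 31.410; Stat7 pH 9 27.200; Actb pH 7 15.310; Actb pH 9 14.845
ΔCt(pH 7) = 31.410 − 15.310 = 16.100
ΔCt(pH 9) = 27.200 − 14.845 = 12.355
ΔΔCt = 12.355 − 16.100 = -3.745
Fold change = 2^(−(-3.745)) = 2^3.745 = 13.4078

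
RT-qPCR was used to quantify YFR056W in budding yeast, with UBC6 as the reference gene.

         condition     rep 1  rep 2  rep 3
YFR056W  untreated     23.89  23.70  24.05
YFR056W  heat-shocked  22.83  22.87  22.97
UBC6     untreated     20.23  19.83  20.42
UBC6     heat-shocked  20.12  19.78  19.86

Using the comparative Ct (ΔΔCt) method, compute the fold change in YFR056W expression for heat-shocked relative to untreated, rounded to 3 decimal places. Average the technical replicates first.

Mean Ct: YFR056W untreated 23.880; YFR056W heat-shocked 22.890; UBC6 untreated 20.160; UBC6 heat-shocked 19.920
ΔCt(untreated) = 23.880 − 20.160 = 3.720
ΔCt(heat-shocked) = 22.890 − 19.920 = 2.970
ΔΔCt = 2.970 − 3.720 = -0.750
Fold change = 2^(−(-0.750)) = 2^0.750 = 1.6818

1.682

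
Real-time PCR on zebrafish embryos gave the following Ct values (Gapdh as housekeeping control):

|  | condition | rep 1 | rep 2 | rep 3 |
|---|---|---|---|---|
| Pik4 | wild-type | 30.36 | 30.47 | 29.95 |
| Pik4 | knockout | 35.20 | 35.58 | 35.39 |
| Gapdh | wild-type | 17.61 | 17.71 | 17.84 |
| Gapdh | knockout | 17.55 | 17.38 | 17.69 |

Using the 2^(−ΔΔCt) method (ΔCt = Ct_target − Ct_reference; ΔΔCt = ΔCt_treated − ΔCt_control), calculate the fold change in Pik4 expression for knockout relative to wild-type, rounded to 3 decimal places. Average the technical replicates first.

0.025

Mean Ct: Pik4 wild-type 30.260; Pik4 knockout 35.390; Gapdh wild-type 17.720; Gapdh knockout 17.540
ΔCt(wild-type) = 30.260 − 17.720 = 12.540
ΔCt(knockout) = 35.390 − 17.540 = 17.850
ΔΔCt = 17.850 − 12.540 = 5.310
Fold change = 2^(−5.310) = 0.0252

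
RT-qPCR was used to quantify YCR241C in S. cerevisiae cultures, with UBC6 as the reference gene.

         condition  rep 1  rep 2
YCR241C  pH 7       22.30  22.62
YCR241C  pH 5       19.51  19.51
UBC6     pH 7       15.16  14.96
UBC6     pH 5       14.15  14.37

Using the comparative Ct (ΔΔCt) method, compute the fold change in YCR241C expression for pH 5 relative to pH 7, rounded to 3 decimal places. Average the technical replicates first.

Mean Ct: YCR241C pH 7 22.460; YCR241C pH 5 19.510; UBC6 pH 7 15.060; UBC6 pH 5 14.260
ΔCt(pH 7) = 22.460 − 15.060 = 7.400
ΔCt(pH 5) = 19.510 − 14.260 = 5.250
ΔΔCt = 5.250 − 7.400 = -2.150
Fold change = 2^(−(-2.150)) = 2^2.150 = 4.4383

4.438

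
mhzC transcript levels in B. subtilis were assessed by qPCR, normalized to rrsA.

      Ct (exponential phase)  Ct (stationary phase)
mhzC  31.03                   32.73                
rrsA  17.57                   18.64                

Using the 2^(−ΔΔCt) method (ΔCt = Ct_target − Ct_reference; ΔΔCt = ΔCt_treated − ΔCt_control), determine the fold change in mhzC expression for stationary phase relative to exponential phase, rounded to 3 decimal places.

0.646

ΔCt(exponential phase) = 31.030 − 17.570 = 13.460
ΔCt(stationary phase) = 32.730 − 18.640 = 14.090
ΔΔCt = 14.090 − 13.460 = 0.630
Fold change = 2^(−0.630) = 0.6462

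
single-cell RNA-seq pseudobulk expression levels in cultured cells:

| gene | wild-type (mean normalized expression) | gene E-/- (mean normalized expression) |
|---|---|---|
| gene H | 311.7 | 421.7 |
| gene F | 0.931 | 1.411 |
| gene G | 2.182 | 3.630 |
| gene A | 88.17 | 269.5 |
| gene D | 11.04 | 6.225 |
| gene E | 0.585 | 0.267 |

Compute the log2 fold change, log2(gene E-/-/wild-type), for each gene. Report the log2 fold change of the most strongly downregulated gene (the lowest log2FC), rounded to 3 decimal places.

-1.132

log2(421.7/311.7) = 0.436  (gene H)
log2(1.411/0.931) = 0.600  (gene F)
log2(3.630/2.182) = 0.734  (gene G)
log2(269.5/88.17) = 1.612  (gene A)
log2(6.225/11.04) = -0.827  (gene D)
log2(0.267/0.585) = -1.132  (gene E)
gene E is most strongly downregulated.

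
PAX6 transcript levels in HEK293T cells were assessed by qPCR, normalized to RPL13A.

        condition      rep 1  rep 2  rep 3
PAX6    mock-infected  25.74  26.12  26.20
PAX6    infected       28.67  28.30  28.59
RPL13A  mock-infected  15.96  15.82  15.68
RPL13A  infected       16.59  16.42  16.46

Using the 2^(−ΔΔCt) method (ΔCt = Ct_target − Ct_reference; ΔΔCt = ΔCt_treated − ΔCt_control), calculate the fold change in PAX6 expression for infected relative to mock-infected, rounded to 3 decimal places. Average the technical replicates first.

0.281

Mean Ct: PAX6 mock-infected 26.020; PAX6 infected 28.520; RPL13A mock-infected 15.820; RPL13A infected 16.490
ΔCt(mock-infected) = 26.020 − 15.820 = 10.200
ΔCt(infected) = 28.520 − 16.490 = 12.030
ΔΔCt = 12.030 − 10.200 = 1.830
Fold change = 2^(−1.830) = 0.2813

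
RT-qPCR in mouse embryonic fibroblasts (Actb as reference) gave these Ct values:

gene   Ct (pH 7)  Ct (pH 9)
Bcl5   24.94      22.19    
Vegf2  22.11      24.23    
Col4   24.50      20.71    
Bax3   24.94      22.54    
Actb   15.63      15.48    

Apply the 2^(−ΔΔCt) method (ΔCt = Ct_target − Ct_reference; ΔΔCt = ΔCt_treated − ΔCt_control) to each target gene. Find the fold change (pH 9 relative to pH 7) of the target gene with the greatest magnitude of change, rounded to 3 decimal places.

Bcl5: ΔΔCt = (22.19−15.48) − (24.94−15.63) = 6.71 − 9.31 = -2.60; fold change = 2^2.60 = 6.063
Vegf2: ΔΔCt = (24.23−15.48) − (22.11−15.63) = 8.75 − 6.48 = 2.27; fold change = 2^-2.27 = 0.207
Col4: ΔΔCt = (20.71−15.48) − (24.50−15.63) = 5.23 − 8.87 = -3.64; fold change = 2^3.64 = 12.467
Bax3: ΔΔCt = (22.54−15.48) − (24.94−15.63) = 7.06 − 9.31 = -2.25; fold change = 2^2.25 = 4.757
Col4 has the largest |ΔΔCt| = 3.64.

12.467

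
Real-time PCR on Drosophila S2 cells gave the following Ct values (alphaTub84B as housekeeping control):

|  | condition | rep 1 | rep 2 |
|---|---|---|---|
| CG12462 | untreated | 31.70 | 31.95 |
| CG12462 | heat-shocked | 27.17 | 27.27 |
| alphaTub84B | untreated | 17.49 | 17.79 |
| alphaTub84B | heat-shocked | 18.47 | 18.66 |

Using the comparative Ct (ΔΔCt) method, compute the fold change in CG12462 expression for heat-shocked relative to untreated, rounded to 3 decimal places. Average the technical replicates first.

46.206

Mean Ct: CG12462 untreated 31.825; CG12462 heat-shocked 27.220; alphaTub84B untreated 17.640; alphaTub84B heat-shocked 18.565
ΔCt(untreated) = 31.825 − 17.640 = 14.185
ΔCt(heat-shocked) = 27.220 − 18.565 = 8.655
ΔΔCt = 8.655 − 14.185 = -5.530
Fold change = 2^(−(-5.530)) = 2^5.530 = 46.2057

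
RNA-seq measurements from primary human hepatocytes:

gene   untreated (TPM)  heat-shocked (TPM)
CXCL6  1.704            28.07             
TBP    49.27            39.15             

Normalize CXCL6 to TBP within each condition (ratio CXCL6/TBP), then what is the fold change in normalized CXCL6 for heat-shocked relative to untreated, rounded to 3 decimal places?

20.731

CXCL6/TBP (untreated) = 1.704 / 49.27 = 0.034585
CXCL6/TBP (heat-shocked) = 28.07 / 39.15 = 0.71699
Fold change = 0.71699 / 0.034585 = 20.7312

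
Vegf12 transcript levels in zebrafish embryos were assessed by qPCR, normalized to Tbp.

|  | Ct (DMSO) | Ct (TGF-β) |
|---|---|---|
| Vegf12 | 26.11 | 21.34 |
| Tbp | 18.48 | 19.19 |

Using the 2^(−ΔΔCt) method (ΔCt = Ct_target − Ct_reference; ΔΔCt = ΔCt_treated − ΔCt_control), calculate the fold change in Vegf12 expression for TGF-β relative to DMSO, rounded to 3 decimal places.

ΔCt(DMSO) = 26.110 − 18.480 = 7.630
ΔCt(TGF-β) = 21.340 − 19.190 = 2.150
ΔΔCt = 2.150 − 7.630 = -5.480
Fold change = 2^(−(-5.480)) = 2^5.480 = 44.6318

44.632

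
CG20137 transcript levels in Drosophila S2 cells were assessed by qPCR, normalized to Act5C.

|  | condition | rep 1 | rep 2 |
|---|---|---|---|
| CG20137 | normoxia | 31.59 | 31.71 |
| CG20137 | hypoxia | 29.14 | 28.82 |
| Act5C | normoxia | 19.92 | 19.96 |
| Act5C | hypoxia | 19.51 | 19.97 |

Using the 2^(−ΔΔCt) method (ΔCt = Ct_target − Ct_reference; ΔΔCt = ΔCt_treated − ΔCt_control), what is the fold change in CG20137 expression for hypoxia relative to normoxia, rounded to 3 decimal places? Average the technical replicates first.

5.540

Mean Ct: CG20137 normoxia 31.650; CG20137 hypoxia 28.980; Act5C normoxia 19.940; Act5C hypoxia 19.740
ΔCt(normoxia) = 31.650 − 19.940 = 11.710
ΔCt(hypoxia) = 28.980 − 19.740 = 9.240
ΔΔCt = 9.240 − 11.710 = -2.470
Fold change = 2^(−(-2.470)) = 2^2.470 = 5.5404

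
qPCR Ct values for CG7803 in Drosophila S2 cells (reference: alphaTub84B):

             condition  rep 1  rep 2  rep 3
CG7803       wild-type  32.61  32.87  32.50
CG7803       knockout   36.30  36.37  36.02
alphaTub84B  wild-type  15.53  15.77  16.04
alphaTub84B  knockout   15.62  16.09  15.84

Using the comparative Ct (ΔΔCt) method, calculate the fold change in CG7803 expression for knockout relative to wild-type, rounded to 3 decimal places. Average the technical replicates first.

0.088

Mean Ct: CG7803 wild-type 32.660; CG7803 knockout 36.230; alphaTub84B wild-type 15.780; alphaTub84B knockout 15.850
ΔCt(wild-type) = 32.660 − 15.780 = 16.880
ΔCt(knockout) = 36.230 − 15.850 = 20.380
ΔΔCt = 20.380 − 16.880 = 3.500
Fold change = 2^(−3.500) = 0.0884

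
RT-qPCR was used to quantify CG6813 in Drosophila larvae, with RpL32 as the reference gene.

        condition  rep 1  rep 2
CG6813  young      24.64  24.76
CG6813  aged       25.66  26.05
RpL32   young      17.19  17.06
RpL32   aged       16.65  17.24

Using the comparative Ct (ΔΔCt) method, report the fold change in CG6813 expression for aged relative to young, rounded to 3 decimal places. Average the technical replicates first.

Mean Ct: CG6813 young 24.700; CG6813 aged 25.855; RpL32 young 17.125; RpL32 aged 16.945
ΔCt(young) = 24.700 − 17.125 = 7.575
ΔCt(aged) = 25.855 − 16.945 = 8.910
ΔΔCt = 8.910 − 7.575 = 1.335
Fold change = 2^(−1.335) = 0.3964

0.396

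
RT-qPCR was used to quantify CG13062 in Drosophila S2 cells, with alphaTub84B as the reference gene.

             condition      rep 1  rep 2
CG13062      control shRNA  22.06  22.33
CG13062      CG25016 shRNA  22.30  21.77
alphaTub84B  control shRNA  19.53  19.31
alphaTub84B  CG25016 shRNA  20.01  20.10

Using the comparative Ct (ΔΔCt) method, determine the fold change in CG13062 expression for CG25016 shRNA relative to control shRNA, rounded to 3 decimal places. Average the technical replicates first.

Mean Ct: CG13062 control shRNA 22.195; CG13062 CG25016 shRNA 22.035; alphaTub84B control shRNA 19.420; alphaTub84B CG25016 shRNA 20.055
ΔCt(control shRNA) = 22.195 − 19.420 = 2.775
ΔCt(CG25016 shRNA) = 22.035 − 20.055 = 1.980
ΔΔCt = 1.980 − 2.775 = -0.795
Fold change = 2^(−(-0.795)) = 2^0.795 = 1.7351

1.735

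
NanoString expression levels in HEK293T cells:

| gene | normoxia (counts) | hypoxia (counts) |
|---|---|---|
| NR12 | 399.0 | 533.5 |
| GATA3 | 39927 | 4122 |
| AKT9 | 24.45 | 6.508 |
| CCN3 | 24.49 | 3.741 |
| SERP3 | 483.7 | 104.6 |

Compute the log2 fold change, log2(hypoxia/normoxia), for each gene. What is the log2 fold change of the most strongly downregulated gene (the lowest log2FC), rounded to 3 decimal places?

-3.276

log2(533.5/399.0) = 0.419  (NR12)
log2(4122/39927) = -3.276  (GATA3)
log2(6.508/24.45) = -1.910  (AKT9)
log2(3.741/24.49) = -2.711  (CCN3)
log2(104.6/483.7) = -2.209  (SERP3)
GATA3 is most strongly downregulated.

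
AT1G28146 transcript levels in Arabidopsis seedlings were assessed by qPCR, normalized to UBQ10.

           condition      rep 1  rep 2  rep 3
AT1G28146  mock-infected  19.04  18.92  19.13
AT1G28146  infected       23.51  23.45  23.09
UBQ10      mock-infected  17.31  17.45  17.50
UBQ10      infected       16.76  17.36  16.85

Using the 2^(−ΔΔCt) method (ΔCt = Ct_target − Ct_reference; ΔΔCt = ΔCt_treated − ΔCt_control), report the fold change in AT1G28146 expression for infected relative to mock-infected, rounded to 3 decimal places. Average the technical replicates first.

0.037

Mean Ct: AT1G28146 mock-infected 19.030; AT1G28146 infected 23.350; UBQ10 mock-infected 17.420; UBQ10 infected 16.990
ΔCt(mock-infected) = 19.030 − 17.420 = 1.610
ΔCt(infected) = 23.350 − 16.990 = 6.360
ΔΔCt = 6.360 − 1.610 = 4.750
Fold change = 2^(−4.750) = 0.0372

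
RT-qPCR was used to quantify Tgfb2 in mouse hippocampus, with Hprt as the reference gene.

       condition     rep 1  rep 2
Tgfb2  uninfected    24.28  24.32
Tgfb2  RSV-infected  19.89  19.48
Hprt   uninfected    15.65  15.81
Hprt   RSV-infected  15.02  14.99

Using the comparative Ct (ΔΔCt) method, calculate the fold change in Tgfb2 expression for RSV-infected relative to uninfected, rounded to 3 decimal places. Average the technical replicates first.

14.825

Mean Ct: Tgfb2 uninfected 24.300; Tgfb2 RSV-infected 19.685; Hprt uninfected 15.730; Hprt RSV-infected 15.005
ΔCt(uninfected) = 24.300 − 15.730 = 8.570
ΔCt(RSV-infected) = 19.685 − 15.005 = 4.680
ΔΔCt = 4.680 − 8.570 = -3.890
Fold change = 2^(−(-3.890)) = 2^3.890 = 14.8254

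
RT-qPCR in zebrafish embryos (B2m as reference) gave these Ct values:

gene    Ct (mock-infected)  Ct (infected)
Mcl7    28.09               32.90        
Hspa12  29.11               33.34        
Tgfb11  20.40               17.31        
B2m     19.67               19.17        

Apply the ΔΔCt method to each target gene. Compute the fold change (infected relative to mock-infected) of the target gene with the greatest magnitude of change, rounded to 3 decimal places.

0.025

Mcl7: ΔΔCt = (32.90−19.17) − (28.09−19.67) = 13.73 − 8.42 = 5.31; fold change = 2^-5.31 = 0.025
Hspa12: ΔΔCt = (33.34−19.17) − (29.11−19.67) = 14.17 − 9.44 = 4.73; fold change = 2^-4.73 = 0.038
Tgfb11: ΔΔCt = (17.31−19.17) − (20.40−19.67) = -1.86 − 0.73 = -2.59; fold change = 2^2.59 = 6.021
Mcl7 has the largest |ΔΔCt| = 5.31.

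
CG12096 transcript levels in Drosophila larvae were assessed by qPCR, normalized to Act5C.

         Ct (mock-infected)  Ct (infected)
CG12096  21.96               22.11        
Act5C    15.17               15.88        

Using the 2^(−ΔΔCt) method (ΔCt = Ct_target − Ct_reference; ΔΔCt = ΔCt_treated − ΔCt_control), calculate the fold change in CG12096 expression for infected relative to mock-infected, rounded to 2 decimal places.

ΔCt(mock-infected) = 21.960 − 15.170 = 6.790
ΔCt(infected) = 22.110 − 15.880 = 6.230
ΔΔCt = 6.230 − 6.790 = -0.560
Fold change = 2^(−(-0.560)) = 2^0.560 = 1.474

1.47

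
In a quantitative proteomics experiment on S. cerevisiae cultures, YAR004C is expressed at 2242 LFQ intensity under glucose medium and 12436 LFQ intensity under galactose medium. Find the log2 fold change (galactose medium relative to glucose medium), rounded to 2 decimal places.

Fold change = 12436 / 2242 = 5.5468
log2(5.5468) = 2.472

2.47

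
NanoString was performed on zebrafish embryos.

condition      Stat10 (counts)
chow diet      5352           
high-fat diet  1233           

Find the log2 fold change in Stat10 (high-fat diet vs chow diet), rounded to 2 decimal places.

-2.12

Fold change = 1233 / 5352 = 0.2304
log2(0.2304) = -2.118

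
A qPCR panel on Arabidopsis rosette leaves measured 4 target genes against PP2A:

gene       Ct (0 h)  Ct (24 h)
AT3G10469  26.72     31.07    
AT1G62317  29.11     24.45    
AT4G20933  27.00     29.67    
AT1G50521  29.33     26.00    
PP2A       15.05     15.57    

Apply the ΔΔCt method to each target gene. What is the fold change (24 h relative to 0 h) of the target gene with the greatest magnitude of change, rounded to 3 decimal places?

36.252

AT3G10469: ΔΔCt = (31.07−15.57) − (26.72−15.05) = 15.50 − 11.67 = 3.83; fold change = 2^-3.83 = 0.070
AT1G62317: ΔΔCt = (24.45−15.57) − (29.11−15.05) = 8.88 − 14.06 = -5.18; fold change = 2^5.18 = 36.252
AT4G20933: ΔΔCt = (29.67−15.57) − (27.00−15.05) = 14.10 − 11.95 = 2.15; fold change = 2^-2.15 = 0.225
AT1G50521: ΔΔCt = (26.00−15.57) − (29.33−15.05) = 10.43 − 14.28 = -3.85; fold change = 2^3.85 = 14.420
AT1G62317 has the largest |ΔΔCt| = 5.18.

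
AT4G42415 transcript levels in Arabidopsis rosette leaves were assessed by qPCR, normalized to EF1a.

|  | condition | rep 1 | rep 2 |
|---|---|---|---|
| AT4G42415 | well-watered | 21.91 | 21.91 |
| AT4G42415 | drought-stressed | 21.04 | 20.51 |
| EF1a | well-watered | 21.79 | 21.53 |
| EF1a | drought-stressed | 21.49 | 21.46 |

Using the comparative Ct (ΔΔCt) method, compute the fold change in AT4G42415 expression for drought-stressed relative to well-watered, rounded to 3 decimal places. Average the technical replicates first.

Mean Ct: AT4G42415 well-watered 21.910; AT4G42415 drought-stressed 20.775; EF1a well-watered 21.660; EF1a drought-stressed 21.475
ΔCt(well-watered) = 21.910 − 21.660 = 0.250
ΔCt(drought-stressed) = 20.775 − 21.475 = -0.700
ΔΔCt = -0.700 − 0.250 = -0.950
Fold change = 2^(−(-0.950)) = 2^0.950 = 1.9319

1.932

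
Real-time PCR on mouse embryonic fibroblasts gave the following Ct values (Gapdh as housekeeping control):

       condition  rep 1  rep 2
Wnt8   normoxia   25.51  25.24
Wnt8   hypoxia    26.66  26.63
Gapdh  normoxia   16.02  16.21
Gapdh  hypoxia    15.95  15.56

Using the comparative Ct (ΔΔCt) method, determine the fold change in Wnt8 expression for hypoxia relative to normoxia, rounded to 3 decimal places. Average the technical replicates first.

0.323

Mean Ct: Wnt8 normoxia 25.375; Wnt8 hypoxia 26.645; Gapdh normoxia 16.115; Gapdh hypoxia 15.755
ΔCt(normoxia) = 25.375 − 16.115 = 9.260
ΔCt(hypoxia) = 26.645 − 15.755 = 10.890
ΔΔCt = 10.890 − 9.260 = 1.630
Fold change = 2^(−1.630) = 0.3231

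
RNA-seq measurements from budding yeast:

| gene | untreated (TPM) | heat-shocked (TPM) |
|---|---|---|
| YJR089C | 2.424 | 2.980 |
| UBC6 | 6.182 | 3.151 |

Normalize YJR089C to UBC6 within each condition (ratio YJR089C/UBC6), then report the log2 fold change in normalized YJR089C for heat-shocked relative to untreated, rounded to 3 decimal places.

YJR089C/UBC6 (untreated) = 2.424 / 6.182 = 0.39211
YJR089C/UBC6 (heat-shocked) = 2.980 / 3.151 = 0.94573
Fold change = 0.94573 / 0.39211 = 2.4119
log2(2.4119) = 1.2702

1.270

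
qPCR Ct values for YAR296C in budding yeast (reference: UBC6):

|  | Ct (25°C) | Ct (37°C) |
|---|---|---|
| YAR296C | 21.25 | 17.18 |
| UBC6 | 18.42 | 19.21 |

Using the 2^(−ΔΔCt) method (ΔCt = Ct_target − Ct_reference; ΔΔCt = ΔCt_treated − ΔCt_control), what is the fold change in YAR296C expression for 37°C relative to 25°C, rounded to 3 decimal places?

ΔCt(25°C) = 21.250 − 18.420 = 2.830
ΔCt(37°C) = 17.180 − 19.210 = -2.030
ΔΔCt = -2.030 − 2.830 = -4.860
Fold change = 2^(−(-4.860)) = 2^4.860 = 29.0406

29.041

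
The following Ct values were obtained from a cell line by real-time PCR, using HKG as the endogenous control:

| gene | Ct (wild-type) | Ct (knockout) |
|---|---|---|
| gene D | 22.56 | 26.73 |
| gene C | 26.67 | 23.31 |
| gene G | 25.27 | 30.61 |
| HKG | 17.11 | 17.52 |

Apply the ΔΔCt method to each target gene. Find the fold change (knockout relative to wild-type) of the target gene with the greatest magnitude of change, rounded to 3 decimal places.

0.033

gene D: ΔΔCt = (26.73−17.52) − (22.56−17.11) = 9.21 − 5.45 = 3.76; fold change = 2^-3.76 = 0.074
gene C: ΔΔCt = (23.31−17.52) − (26.67−17.11) = 5.79 − 9.56 = -3.77; fold change = 2^3.77 = 13.642
gene G: ΔΔCt = (30.61−17.52) − (25.27−17.11) = 13.09 − 8.16 = 4.93; fold change = 2^-4.93 = 0.033
gene G has the largest |ΔΔCt| = 4.93.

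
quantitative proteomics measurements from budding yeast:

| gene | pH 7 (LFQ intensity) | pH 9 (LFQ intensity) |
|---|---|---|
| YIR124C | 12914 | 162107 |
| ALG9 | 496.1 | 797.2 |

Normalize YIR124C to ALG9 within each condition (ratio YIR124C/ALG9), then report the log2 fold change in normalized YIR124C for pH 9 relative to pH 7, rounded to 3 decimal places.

YIR124C/ALG9 (pH 7) = 12914 / 496.1 = 26.031
YIR124C/ALG9 (pH 9) = 162107 / 797.2 = 203.35
Fold change = 203.35 / 26.031 = 7.8117
log2(7.8117) = 2.9656

2.966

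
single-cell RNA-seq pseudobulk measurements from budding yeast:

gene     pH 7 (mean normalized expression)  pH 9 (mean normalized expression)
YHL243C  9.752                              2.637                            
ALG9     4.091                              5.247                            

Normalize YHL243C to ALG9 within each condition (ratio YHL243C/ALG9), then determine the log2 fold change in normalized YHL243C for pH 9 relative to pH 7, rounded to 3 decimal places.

YHL243C/ALG9 (pH 7) = 9.752 / 4.091 = 2.3838
YHL243C/ALG9 (pH 9) = 2.637 / 5.247 = 0.50257
Fold change = 0.50257 / 2.3838 = 0.2108
log2(0.2108) = -2.2458

-2.246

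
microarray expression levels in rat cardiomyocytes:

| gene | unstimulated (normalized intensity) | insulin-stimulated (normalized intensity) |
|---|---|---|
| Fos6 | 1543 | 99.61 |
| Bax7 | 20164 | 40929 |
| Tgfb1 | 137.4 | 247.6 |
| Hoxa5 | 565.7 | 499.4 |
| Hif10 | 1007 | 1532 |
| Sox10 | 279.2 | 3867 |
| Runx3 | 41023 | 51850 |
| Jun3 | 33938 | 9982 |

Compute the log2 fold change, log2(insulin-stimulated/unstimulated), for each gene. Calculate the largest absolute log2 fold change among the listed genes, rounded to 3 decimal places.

log2(99.61/1543) = -3.953  (Fos6)
log2(40929/20164) = 1.021  (Bax7)
log2(247.6/137.4) = 0.850  (Tgfb1)
log2(499.4/565.7) = -0.180  (Hoxa5)
log2(1532/1007) = 0.605  (Hif10)
log2(3867/279.2) = 3.792  (Sox10)
log2(51850/41023) = 0.338  (Runx3)
log2(9982/33938) = -1.766  (Jun3)
The largest magnitude belongs to Fos6.

3.953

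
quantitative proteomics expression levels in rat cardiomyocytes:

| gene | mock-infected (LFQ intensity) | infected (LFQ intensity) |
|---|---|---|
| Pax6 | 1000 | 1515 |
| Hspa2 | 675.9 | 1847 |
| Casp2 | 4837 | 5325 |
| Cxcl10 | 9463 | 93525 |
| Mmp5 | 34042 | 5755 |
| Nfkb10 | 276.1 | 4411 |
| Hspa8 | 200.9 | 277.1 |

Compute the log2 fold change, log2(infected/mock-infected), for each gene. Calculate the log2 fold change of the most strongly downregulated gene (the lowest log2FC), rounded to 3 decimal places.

log2(1515/1000) = 0.599  (Pax6)
log2(1847/675.9) = 1.450  (Hspa2)
log2(5325/4837) = 0.139  (Casp2)
log2(93525/9463) = 3.305  (Cxcl10)
log2(5755/34042) = -2.564  (Mmp5)
log2(4411/276.1) = 3.998  (Nfkb10)
log2(277.1/200.9) = 0.464  (Hspa8)
Mmp5 is most strongly downregulated.

-2.564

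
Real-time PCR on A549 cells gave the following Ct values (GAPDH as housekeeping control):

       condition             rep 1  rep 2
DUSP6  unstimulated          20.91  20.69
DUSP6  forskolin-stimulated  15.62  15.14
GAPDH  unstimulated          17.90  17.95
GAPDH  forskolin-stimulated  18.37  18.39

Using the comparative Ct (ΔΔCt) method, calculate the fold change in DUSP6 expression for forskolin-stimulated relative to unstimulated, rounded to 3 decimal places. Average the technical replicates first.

58.688

Mean Ct: DUSP6 unstimulated 20.800; DUSP6 forskolin-stimulated 15.380; GAPDH unstimulated 17.925; GAPDH forskolin-stimulated 18.380
ΔCt(unstimulated) = 20.800 − 17.925 = 2.875
ΔCt(forskolin-stimulated) = 15.380 − 18.380 = -3.000
ΔΔCt = -3.000 − 2.875 = -5.875
Fold change = 2^(−(-5.875)) = 2^5.875 = 58.6883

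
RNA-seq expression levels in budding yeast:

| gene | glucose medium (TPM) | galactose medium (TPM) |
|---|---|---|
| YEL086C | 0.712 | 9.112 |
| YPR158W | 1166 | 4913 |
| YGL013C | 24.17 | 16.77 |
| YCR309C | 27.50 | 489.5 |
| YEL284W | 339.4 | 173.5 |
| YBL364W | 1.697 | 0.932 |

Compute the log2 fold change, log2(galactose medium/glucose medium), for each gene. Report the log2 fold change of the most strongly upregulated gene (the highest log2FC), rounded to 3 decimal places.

4.154

log2(9.112/0.712) = 3.678  (YEL086C)
log2(4913/1166) = 2.075  (YPR158W)
log2(16.77/24.17) = -0.527  (YGL013C)
log2(489.5/27.50) = 4.154  (YCR309C)
log2(173.5/339.4) = -0.968  (YEL284W)
log2(0.932/1.697) = -0.865  (YBL364W)
YCR309C is most strongly upregulated.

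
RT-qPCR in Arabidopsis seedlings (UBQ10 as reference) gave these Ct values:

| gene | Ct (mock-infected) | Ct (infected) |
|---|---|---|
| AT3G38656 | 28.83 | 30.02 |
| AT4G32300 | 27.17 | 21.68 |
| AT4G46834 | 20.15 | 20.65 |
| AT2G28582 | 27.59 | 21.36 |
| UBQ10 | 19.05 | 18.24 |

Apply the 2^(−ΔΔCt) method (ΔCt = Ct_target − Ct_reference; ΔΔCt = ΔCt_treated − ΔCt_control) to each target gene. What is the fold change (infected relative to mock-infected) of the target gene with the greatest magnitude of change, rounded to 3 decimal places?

42.814

AT3G38656: ΔΔCt = (30.02−18.24) − (28.83−19.05) = 11.78 − 9.78 = 2.00; fold change = 2^-2.00 = 0.250
AT4G32300: ΔΔCt = (21.68−18.24) − (27.17−19.05) = 3.44 − 8.12 = -4.68; fold change = 2^4.68 = 25.634
AT4G46834: ΔΔCt = (20.65−18.24) − (20.15−19.05) = 2.41 − 1.10 = 1.31; fold change = 2^-1.31 = 0.403
AT2G28582: ΔΔCt = (21.36−18.24) − (27.59−19.05) = 3.12 − 8.54 = -5.42; fold change = 2^5.42 = 42.814
AT2G28582 has the largest |ΔΔCt| = 5.42.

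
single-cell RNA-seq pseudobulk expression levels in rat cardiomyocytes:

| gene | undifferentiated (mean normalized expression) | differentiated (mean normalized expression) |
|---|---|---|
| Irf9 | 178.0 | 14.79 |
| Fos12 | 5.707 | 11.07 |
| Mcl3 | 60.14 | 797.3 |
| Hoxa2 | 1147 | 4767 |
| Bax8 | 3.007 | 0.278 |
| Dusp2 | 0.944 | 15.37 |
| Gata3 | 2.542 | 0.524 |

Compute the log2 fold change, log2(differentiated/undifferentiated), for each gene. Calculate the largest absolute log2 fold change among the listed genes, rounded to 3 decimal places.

log2(14.79/178.0) = -3.589  (Irf9)
log2(11.07/5.707) = 0.956  (Fos12)
log2(797.3/60.14) = 3.729  (Mcl3)
log2(4767/1147) = 2.055  (Hoxa2)
log2(0.278/3.007) = -3.435  (Bax8)
log2(15.37/0.944) = 4.025  (Dusp2)
log2(0.524/2.542) = -2.278  (Gata3)
The largest magnitude belongs to Dusp2.

4.025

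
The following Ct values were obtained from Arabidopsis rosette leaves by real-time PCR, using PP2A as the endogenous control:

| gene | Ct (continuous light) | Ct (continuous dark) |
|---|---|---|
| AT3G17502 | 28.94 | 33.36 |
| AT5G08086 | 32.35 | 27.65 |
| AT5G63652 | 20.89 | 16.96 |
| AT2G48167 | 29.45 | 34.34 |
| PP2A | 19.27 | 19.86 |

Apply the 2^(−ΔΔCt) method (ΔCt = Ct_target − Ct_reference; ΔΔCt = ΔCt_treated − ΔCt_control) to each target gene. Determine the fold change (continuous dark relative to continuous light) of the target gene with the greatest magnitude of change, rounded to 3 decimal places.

39.124

AT3G17502: ΔΔCt = (33.36−19.86) − (28.94−19.27) = 13.50 − 9.67 = 3.83; fold change = 2^-3.83 = 0.070
AT5G08086: ΔΔCt = (27.65−19.86) − (32.35−19.27) = 7.79 − 13.08 = -5.29; fold change = 2^5.29 = 39.124
AT5G63652: ΔΔCt = (16.96−19.86) − (20.89−19.27) = -2.90 − 1.62 = -4.52; fold change = 2^4.52 = 22.943
AT2G48167: ΔΔCt = (34.34−19.86) − (29.45−19.27) = 14.48 − 10.18 = 4.30; fold change = 2^-4.30 = 0.051
AT5G08086 has the largest |ΔΔCt| = 5.29.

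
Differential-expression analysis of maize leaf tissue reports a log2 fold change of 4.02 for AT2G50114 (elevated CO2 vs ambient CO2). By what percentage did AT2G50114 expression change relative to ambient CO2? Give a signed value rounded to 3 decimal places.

1522.335%

Fold change = 2^(4.02) = 16.2234
Percent change = (FC − 1) × 100% = (16.2234 − 1) × 100 = 1522.335%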